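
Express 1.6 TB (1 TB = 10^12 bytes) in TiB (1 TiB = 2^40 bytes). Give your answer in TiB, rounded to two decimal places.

1.46 TiB

1.6 TB = 1.6 × 10^12 bytes = 1,600,000,000,000 bytes
1 TiB = 2^40 bytes = 1,099,511,627,776 bytes
1,600,000,000,000 / 1,099,511,627,776 = 1.46 TiB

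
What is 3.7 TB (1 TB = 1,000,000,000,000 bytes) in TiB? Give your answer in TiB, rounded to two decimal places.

3.37 TiB

3.7 TB = 3.7 × 10^12 bytes = 3,700,000,000,000 bytes
1 TiB = 1,099,511,627,776 bytes
3,700,000,000,000 / 1,099,511,627,776 = 3.37 TiB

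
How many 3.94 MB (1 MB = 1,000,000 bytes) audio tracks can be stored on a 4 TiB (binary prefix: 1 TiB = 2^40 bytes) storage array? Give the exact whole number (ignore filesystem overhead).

Capacity: 4 TiB = 4,398,046,511,104 bytes
Per item: 3.94 MB = 3,940,000 bytes
⌊4,398,046,511,104 / 3,940,000⌋ = 1,116,255

1,116,255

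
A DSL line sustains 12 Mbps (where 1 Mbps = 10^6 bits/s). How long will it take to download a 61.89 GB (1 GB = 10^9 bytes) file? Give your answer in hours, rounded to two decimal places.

11.46 hours

61.89 GB = 61,890,000,000 bytes = 495,120,000,000 bits
12 Mbps = 12,000,000 bits/s
time = 495,120,000,000 / 12,000,000 = 41,260.0000 s
41,260.0000 s / 3600 = 11.46 hours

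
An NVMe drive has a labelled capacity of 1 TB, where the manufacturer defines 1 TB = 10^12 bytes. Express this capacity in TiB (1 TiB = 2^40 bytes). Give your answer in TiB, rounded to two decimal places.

1 TB = 1 × 10^12 bytes = 1,000,000,000,000 bytes
1 TiB = 1,099,511,627,776 bytes
1,000,000,000,000 / 1,099,511,627,776 = 0.91 TiB

0.91 TiB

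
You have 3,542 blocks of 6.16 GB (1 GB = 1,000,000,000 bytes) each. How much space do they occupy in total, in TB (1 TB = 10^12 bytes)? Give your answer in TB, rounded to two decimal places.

21.82 TB

Total = 3,542 × 6.16 GB = 21818.72 GB
= 21818.72 × 1,000,000,000 bytes = 21,818,720,000,000 bytes
1 TB = 1,000,000,000,000 bytes
21,818,720,000,000 / 1,000,000,000,000 = 21.82 TB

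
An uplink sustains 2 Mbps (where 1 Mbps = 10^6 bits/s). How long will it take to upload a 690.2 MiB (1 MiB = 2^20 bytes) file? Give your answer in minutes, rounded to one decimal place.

48.2 minutes

690.2 MiB = 723,727,155.2 bytes = 5,789,817,241.6 bits
2 Mbps = 2,000,000 bits/s
time = 5,789,817,241.6 / 2,000,000 = 2,894.91 s
2,894.91 s / 60 = 48.2 minutes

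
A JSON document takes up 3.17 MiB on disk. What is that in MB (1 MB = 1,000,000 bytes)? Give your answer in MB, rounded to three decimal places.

3.17 MiB × 1,048,576 bytes/MiB = 3,323,985.92 bytes
1 MB = 1,000,000 bytes
3,323,985.92 / 1,000,000 = 3.324 MB

3.324 MB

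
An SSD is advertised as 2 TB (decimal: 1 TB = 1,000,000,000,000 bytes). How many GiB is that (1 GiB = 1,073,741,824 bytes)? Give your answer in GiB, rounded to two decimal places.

2 TB = 2 × 10^12 bytes = 2,000,000,000,000 bytes
1 GiB = 2^30 bytes = 1,073,741,824 bytes
2,000,000,000,000 / 1,073,741,824 = 1,862.65 GiB

1,862.65 GiB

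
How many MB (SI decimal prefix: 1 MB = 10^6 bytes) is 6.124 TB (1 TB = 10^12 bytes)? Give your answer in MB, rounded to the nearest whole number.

6,124,000 MB

6.124 TB × 1,000,000,000,000 bytes/TB = 6,124,000,000,000 bytes
1 MB = 1,000,000 bytes
6,124,000,000,000 / 1,000,000 = 6,124,000 MB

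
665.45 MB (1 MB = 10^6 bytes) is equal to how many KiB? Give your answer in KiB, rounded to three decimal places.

649,853.516 KiB

665.45 MB × 1,000,000 bytes/MB = 665,450,000 bytes
1 KiB = 2^10 bytes = 1,024 bytes
665,450,000 / 1,024 = 649,853.516 KiB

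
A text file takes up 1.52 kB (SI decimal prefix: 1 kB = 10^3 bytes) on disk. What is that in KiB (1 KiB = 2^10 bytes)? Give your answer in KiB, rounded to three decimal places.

1.52 kB × 1,000 bytes/kB = 1,520 bytes
1 KiB = 1,024 bytes
1,520 / 1,024 = 1.484 KiB

1.484 KiB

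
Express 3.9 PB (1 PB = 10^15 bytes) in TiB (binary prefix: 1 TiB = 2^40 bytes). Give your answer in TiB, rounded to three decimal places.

3.9 PB × 1,000,000,000,000,000 bytes/PB = 3,900,000,000,000,000 bytes
1 TiB = 1,099,511,627,776 bytes
3,900,000,000,000,000 / 1,099,511,627,776 = 3,547.029 TiB

3,547.029 TiB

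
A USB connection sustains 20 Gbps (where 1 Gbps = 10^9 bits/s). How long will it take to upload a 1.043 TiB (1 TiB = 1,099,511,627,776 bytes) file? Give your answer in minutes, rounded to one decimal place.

7.6 minutes

1.043 TiB = 1,146,790,627,770.368 bytes = 9,174,325,022,162.944 bits
20 Gbps = 20,000,000,000 bits/s
time = 9,174,325,022,162.944 / 20,000,000,000 = 458.72 s
458.72 s / 60 = 7.6 minutes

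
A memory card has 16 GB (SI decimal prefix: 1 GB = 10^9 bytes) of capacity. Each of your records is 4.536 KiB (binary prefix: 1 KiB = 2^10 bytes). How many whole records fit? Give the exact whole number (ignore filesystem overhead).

3,444,664

Capacity: 16 GB = 16,000,000,000 bytes
Per item: 4.536 KiB = 4,644.864 bytes
⌊16,000,000,000 / 4,644.864⌋ = 3,444,664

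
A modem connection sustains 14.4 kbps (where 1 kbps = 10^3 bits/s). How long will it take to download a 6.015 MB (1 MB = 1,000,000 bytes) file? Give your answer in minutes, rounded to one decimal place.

55.7 minutes

6.015 MB = 6,015,000 bytes = 48,120,000 bits
14.4 kbps = 14,400 bits/s
time = 48,120,000 / 14,400 = 3,341.67 s
3,341.67 s / 60 = 55.7 minutes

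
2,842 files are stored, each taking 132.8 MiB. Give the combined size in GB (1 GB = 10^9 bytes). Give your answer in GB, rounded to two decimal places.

Total = 2,842 × 132.8 MiB = 377417.6 MiB
= 377417.6 × 1,048,576 bytes = 395,751,037,337.6 bytes
1 GB = 1,000,000,000 bytes
395,751,037,337.6 / 1,000,000,000 = 395.75 GB

395.75 GB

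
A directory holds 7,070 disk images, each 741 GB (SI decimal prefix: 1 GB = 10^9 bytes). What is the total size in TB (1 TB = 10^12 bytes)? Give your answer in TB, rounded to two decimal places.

Total = 7,070 × 741 GB = 5,238,870 GB
= 5,238,870 × 1,000,000,000 bytes = 5,238,870,000,000,000 bytes
1 TB = 1,000,000,000,000 bytes
5,238,870,000,000,000 / 1,000,000,000,000 = 5,238.87 TB

5,238.87 TB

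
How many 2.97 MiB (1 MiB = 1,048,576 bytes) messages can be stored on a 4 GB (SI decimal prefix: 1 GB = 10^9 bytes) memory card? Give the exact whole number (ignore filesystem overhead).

Capacity: 4 GB = 4,000,000,000 bytes
Per item: 2.97 MiB = 3,114,270.72 bytes
⌊4,000,000,000 / 3,114,270.72⌋ = 1,284

1,284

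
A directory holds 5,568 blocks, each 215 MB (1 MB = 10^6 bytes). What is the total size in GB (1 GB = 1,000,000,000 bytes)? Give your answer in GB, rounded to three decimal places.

1,197.120 GB

Total = 5,568 × 215 MB = 1,197,120 MB
= 1,197,120 × 1,000,000 bytes = 1,197,120,000,000 bytes
1 GB = 1,000,000,000 bytes
1,197,120,000,000 / 1,000,000,000 = 1,197.120 GB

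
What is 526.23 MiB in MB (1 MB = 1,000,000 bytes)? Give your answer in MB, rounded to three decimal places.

551.792 MB

526.23 MiB × 1,048,576 bytes/MiB = 551,792,148.48 bytes
1 MB = 1,000,000 bytes
551,792,148.48 / 1,000,000 = 551.792 MB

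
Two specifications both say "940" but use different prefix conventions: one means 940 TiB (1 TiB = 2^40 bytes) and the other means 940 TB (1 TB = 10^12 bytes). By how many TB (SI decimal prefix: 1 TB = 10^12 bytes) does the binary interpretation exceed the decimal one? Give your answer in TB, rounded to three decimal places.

93.541 TB

940 TiB = 940 × 1,099,511,627,776 = 1,033,540,930,109,440 bytes
940 TB = 940 × 1,000,000,000,000 = 940,000,000,000,000 bytes
difference = 93,540,930,109,440 bytes
93,540,930,109,440 / 1,000,000,000,000 = 93.541 TB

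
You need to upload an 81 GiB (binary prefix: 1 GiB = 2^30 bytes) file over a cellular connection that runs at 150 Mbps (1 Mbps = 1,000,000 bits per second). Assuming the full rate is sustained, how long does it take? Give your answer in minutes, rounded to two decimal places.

81 GiB = 86,973,087,744 bytes = 695,784,701,952 bits
150 Mbps = 150,000,000 bits/s
time = 695,784,701,952 / 150,000,000 = 4,638.565 s
4,638.565 s / 60 = 77.31 minutes

77.31 minutes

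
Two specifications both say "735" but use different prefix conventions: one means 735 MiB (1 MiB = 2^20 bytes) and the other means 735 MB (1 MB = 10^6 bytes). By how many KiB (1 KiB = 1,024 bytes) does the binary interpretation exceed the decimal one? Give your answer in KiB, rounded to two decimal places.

735 MiB = 735 × 1,048,576 = 770,703,360 bytes
735 MB = 735 × 1,000,000 = 735,000,000 bytes
difference = 35,703,360 bytes
35,703,360 / 1,024 = 34,866.56 KiB

34,866.56 KiB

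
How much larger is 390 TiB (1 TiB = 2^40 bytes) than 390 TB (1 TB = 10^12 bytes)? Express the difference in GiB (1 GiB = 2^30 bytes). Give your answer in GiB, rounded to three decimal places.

390 TiB = 390 × 1,099,511,627,776 = 428,809,534,832,640 bytes
390 TB = 390 × 1,000,000,000,000 = 390,000,000,000,000 bytes
difference = 38,809,534,832,640 bytes
38,809,534,832,640 / 1,073,741,824 = 36,144.196 GiB

36,144.196 GiB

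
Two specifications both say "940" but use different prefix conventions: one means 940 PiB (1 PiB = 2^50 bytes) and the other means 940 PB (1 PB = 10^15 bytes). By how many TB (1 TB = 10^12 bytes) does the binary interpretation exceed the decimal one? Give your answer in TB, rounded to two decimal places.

940 PiB = 940 × 1,125,899,906,842,624 = 1,058,345,912,432,066,560 bytes
940 PB = 940 × 1,000,000,000,000,000 = 940,000,000,000,000,000 bytes
difference = 118,345,912,432,066,560 bytes
118,345,912,432,066,560 / 1,000,000,000,000 = 118,345.91 TB

118,345.91 TB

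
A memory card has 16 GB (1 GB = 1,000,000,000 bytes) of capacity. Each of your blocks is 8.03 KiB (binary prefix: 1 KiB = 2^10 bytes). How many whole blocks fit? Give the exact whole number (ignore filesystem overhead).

Capacity: 16 GB = 16,000,000,000 bytes
Per item: 8.03 KiB = 8,222.72 bytes
⌊16,000,000,000 / 8,222.72⌋ = 1,945,828

1,945,828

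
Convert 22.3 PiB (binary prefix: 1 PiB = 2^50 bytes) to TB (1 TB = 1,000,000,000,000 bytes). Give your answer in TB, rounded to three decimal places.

22.3 PiB = 22.3 × 2^50 bytes = 25,107,567,922,590,515.2 bytes
1 TB = 10^12 bytes = 1,000,000,000,000 bytes
25,107,567,922,590,515.2 / 1,000,000,000,000 = 25,107.568 TB

25,107.568 TB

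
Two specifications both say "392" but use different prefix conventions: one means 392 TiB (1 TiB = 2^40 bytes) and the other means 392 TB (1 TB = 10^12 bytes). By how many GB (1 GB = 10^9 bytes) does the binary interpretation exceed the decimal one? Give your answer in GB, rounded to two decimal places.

39,008.56 GB

392 TiB = 392 × 1,099,511,627,776 = 431,008,558,088,192 bytes
392 TB = 392 × 1,000,000,000,000 = 392,000,000,000,000 bytes
difference = 39,008,558,088,192 bytes
39,008,558,088,192 / 1,000,000,000 = 39,008.56 GB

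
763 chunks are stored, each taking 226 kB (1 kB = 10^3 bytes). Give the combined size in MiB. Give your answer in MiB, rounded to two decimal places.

Total = 763 × 226 kB = 172,438 kB
= 172,438 × 1,000 bytes = 172,438,000 bytes
1 MiB = 1,048,576 bytes
172,438,000 / 1,048,576 = 164.45 MiB

164.45 MiB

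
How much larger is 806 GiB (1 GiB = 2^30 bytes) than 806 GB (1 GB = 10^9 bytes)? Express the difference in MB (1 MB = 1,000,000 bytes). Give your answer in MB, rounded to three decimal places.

59,435.910 MB

806 GiB = 806 × 1,073,741,824 = 865,435,910,144 bytes
806 GB = 806 × 1,000,000,000 = 806,000,000,000 bytes
difference = 59,435,910,144 bytes
59,435,910,144 / 1,000,000 = 59,435.910 MB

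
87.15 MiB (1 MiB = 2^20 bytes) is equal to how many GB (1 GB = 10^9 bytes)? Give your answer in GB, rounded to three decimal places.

87.15 MiB × 1,048,576 bytes/MiB = 91,383,398.4 bytes
1 GB = 10^9 bytes = 1,000,000,000 bytes
91,383,398.4 / 1,000,000,000 = 0.091 GB

0.091 GB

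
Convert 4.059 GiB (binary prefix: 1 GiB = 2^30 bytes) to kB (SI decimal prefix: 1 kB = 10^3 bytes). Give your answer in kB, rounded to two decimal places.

4.059 GiB = 4.059 × 2^30 bytes = 4,358,318,063.616 bytes
1 kB = 10^3 bytes = 1,000 bytes
4,358,318,063.616 / 1,000 = 4,358,318.06 kB

4,358,318.06 kB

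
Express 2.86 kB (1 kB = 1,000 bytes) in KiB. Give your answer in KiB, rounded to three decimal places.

2.793 KiB

2.86 kB = 2.86 × 10^3 bytes = 2,860 bytes
1 KiB = 1,024 bytes
2,860 / 1,024 = 2.793 KiB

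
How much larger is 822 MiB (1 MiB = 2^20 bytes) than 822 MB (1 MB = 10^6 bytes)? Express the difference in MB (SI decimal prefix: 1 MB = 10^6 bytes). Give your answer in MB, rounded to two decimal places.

39.93 MB

822 MiB = 822 × 1,048,576 = 861,929,472 bytes
822 MB = 822 × 1,000,000 = 822,000,000 bytes
difference = 39,929,472 bytes
39,929,472 / 1,000,000 = 39.93 MB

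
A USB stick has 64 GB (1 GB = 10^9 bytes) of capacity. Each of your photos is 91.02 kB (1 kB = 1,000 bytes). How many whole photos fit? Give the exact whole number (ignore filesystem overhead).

703,142

Capacity: 64 GB = 64,000,000,000 bytes
Per item: 91.02 kB = 91,020 bytes
⌊64,000,000,000 / 91,020⌋ = 703,142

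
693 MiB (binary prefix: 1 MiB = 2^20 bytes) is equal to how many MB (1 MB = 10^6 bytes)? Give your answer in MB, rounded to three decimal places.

693 MiB = 693 × 2^20 bytes = 726,663,168 bytes
1 MB = 10^6 bytes = 1,000,000 bytes
726,663,168 / 1,000,000 = 726.663 MB

726.663 MB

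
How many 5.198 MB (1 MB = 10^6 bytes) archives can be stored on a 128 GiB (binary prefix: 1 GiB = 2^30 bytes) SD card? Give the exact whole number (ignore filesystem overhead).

26,440

Capacity: 128 GiB = 137,438,953,472 bytes
Per item: 5.198 MB = 5,198,000 bytes
⌊137,438,953,472 / 5,198,000⌋ = 26,440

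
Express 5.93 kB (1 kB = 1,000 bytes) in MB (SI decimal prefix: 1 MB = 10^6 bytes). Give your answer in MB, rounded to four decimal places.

0.0059 MB

5.93 kB × 1,000 bytes/kB = 5,930 bytes
1 MB = 1,000,000 bytes
5,930 / 1,000,000 = 0.0059 MB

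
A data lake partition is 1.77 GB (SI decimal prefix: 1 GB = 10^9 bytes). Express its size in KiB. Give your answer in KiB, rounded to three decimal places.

1.77 GB = 1.77 × 10^9 bytes = 1,770,000,000 bytes
1 KiB = 2^10 bytes = 1,024 bytes
1,770,000,000 / 1,024 = 1,728,515.625 KiB

1,728,515.625 KiB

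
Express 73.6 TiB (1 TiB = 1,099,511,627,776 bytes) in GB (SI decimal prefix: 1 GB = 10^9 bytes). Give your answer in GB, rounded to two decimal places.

80,924.06 GB

73.6 TiB × 1,099,511,627,776 bytes/TiB = 80,924,055,804,313.6 bytes
1 GB = 1,000,000,000 bytes
80,924,055,804,313.6 / 1,000,000,000 = 80,924.06 GB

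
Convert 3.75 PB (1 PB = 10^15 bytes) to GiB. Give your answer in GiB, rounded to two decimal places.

3,492,459.65 GiB

3.75 PB = 3.75 × 10^15 bytes = 3,750,000,000,000,000 bytes
1 GiB = 2^30 bytes = 1,073,741,824 bytes
3,750,000,000,000,000 / 1,073,741,824 = 3,492,459.65 GiB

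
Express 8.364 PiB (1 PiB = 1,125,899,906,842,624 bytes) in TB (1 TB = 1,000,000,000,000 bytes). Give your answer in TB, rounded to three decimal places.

8.364 PiB × 1,125,899,906,842,624 bytes/PiB = 9,417,026,820,831,707.136 bytes
1 TB = 1,000,000,000,000 bytes
9,417,026,820,831,707.136 / 1,000,000,000,000 = 9,417.027 TB

9,417.027 TB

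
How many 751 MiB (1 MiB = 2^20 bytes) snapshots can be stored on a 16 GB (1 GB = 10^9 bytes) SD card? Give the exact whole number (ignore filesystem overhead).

20

Capacity: 16 GB = 16,000,000,000 bytes
Per item: 751 MiB = 787,480,576 bytes
⌊16,000,000,000 / 787,480,576⌋ = 20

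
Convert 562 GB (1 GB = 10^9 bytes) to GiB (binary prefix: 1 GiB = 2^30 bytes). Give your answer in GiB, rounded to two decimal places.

562 GB = 562 × 10^9 bytes = 562,000,000,000 bytes
1 GiB = 2^30 bytes = 1,073,741,824 bytes
562,000,000,000 / 1,073,741,824 = 523.40 GiB

523.40 GiB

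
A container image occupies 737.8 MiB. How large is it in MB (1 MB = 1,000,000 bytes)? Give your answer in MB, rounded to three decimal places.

737.8 MiB = 737.8 × 2^20 bytes = 773,639,372.8 bytes
1 MB = 1,000,000 bytes
773,639,372.8 / 1,000,000 = 773.639 MB

773.639 MB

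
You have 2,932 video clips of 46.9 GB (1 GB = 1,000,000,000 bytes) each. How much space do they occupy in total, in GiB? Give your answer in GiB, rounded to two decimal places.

128,066.91 GiB

Total = 2,932 × 46.9 GB = 137510.8 GB
= 137510.8 × 1,000,000,000 bytes = 137,510,800,000,000 bytes
1 GiB = 1,073,741,824 bytes
137,510,800,000,000 / 1,073,741,824 = 128,066.91 GiB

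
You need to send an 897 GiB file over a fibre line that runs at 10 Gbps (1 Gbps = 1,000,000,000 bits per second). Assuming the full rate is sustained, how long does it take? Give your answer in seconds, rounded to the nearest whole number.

771 seconds

897 GiB = 963,146,416,128 bytes = 7,705,171,329,024 bits
10 Gbps = 10,000,000,000 bits/s
time = 7,705,171,329,024 / 10,000,000,000 = 771 s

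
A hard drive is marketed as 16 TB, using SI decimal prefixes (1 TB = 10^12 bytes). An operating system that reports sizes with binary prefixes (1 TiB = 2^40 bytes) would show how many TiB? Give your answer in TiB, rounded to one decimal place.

14.6 TiB

16 TB = 16 × 10^12 bytes = 16,000,000,000,000 bytes
1 TiB = 1,099,511,627,776 bytes
16,000,000,000,000 / 1,099,511,627,776 = 14.6 TiB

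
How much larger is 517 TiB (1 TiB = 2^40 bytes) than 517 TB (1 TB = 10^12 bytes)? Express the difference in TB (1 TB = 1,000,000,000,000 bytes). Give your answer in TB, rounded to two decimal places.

517 TiB = 517 × 1,099,511,627,776 = 568,447,511,560,192 bytes
517 TB = 517 × 1,000,000,000,000 = 517,000,000,000,000 bytes
difference = 51,447,511,560,192 bytes
51,447,511,560,192 / 1,000,000,000,000 = 51.45 TB

51.45 TB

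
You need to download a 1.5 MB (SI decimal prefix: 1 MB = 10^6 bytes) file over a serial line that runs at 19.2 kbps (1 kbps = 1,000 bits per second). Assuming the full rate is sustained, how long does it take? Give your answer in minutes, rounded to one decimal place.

1.5 MB = 1,500,000 bytes = 12,000,000 bits
19.2 kbps = 19,200 bits/s
time = 12,000,000 / 19,200 = 625.00 s
625.00 s / 60 = 10.4 minutes

10.4 minutes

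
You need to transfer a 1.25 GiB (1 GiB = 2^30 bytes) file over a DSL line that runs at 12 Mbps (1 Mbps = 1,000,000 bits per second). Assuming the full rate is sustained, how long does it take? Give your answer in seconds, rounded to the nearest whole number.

1.25 GiB = 1,342,177,280 bytes = 10,737,418,240 bits
12 Mbps = 12,000,000 bits/s
time = 10,737,418,240 / 12,000,000 = 895 s

895 seconds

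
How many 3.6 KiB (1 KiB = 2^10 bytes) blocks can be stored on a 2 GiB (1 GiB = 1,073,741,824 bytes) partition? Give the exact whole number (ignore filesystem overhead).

582,542

Capacity: 2 GiB = 2,147,483,648 bytes
Per item: 3.6 KiB = 3,686.4 bytes
⌊2,147,483,648 / 3,686.4⌋ = 582,542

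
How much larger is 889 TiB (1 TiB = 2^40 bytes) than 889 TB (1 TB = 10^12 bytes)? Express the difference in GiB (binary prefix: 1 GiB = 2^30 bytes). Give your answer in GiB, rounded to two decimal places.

889 TiB = 889 × 1,099,511,627,776 = 977,465,837,092,864 bytes
889 TB = 889 × 1,000,000,000,000 = 889,000,000,000,000 bytes
difference = 88,465,837,092,864 bytes
88,465,837,092,864 / 1,073,741,824 = 82,390.23 GiB

82,390.23 GiB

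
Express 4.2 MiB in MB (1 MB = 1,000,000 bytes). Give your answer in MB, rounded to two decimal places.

4.40 MB

4.2 MiB = 4.2 × 2^20 bytes = 4,404,019.2 bytes
1 MB = 1,000,000 bytes
4,404,019.2 / 1,000,000 = 4.40 MB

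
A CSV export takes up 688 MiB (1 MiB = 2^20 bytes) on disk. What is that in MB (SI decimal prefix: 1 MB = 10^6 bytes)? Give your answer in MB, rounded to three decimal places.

688 MiB = 688 × 2^20 bytes = 721,420,288 bytes
1 MB = 1,000,000 bytes
721,420,288 / 1,000,000 = 721.420 MB

721.420 MB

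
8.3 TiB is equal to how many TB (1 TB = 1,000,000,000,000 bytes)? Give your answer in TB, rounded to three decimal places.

9.126 TB

8.3 TiB × 1,099,511,627,776 bytes/TiB = 9,125,946,510,540.8 bytes
1 TB = 1,000,000,000,000 bytes
9,125,946,510,540.8 / 1,000,000,000,000 = 9.126 TB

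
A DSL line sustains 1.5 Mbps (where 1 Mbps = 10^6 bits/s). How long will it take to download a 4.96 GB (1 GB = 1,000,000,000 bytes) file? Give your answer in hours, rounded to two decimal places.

4.96 GB = 4,960,000,000 bytes = 39,680,000,000 bits
1.5 Mbps = 1,500,000 bits/s
time = 39,680,000,000 / 1,500,000 = 26,453.3333 s
26,453.3333 s / 3600 = 7.35 hours

7.35 hours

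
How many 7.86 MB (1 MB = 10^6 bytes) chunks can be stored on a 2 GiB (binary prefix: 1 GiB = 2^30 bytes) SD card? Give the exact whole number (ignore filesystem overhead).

273

Capacity: 2 GiB = 2,147,483,648 bytes
Per item: 7.86 MB = 7,860,000 bytes
⌊2,147,483,648 / 7,860,000⌋ = 273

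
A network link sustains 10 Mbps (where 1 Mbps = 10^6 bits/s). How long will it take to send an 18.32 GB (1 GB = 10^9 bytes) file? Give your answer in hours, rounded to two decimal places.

18.32 GB = 18,320,000,000 bytes = 146,560,000,000 bits
10 Mbps = 10,000,000 bits/s
time = 146,560,000,000 / 10,000,000 = 14,656.0000 s
14,656.0000 s / 3600 = 4.07 hours

4.07 hours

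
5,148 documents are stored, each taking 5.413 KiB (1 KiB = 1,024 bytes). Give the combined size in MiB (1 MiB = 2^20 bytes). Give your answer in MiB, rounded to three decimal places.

27.213 MiB

Total = 5,148 × 5.413 KiB = 27866.124 KiB
= 27866.124 × 1,024 bytes = 28,534,910.976 bytes
1 MiB = 1,048,576 bytes
28,534,910.976 / 1,048,576 = 27.213 MiB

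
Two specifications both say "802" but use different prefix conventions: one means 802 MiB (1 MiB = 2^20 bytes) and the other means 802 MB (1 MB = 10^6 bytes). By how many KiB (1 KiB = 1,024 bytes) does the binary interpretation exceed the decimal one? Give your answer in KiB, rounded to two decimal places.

802 MiB = 802 × 1,048,576 = 840,957,952 bytes
802 MB = 802 × 1,000,000 = 802,000,000 bytes
difference = 38,957,952 bytes
38,957,952 / 1,024 = 38,044.88 KiB

38,044.88 KiB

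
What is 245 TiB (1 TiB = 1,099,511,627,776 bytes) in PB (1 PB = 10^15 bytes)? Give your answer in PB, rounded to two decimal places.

245 TiB = 245 × 2^40 bytes = 269,380,348,805,120 bytes
1 PB = 1,000,000,000,000,000 bytes
269,380,348,805,120 / 1,000,000,000,000,000 = 0.27 PB

0.27 PB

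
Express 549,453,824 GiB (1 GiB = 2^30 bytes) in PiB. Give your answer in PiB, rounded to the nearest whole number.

549,453,824 GiB = 549,453,824 × 2^30 bytes = 589,971,551,185,534,976 bytes
1 PiB = 2^50 bytes = 1,125,899,906,842,624 bytes
589,971,551,185,534,976 / 1,125,899,906,842,624 = 524 PiB

524 PiB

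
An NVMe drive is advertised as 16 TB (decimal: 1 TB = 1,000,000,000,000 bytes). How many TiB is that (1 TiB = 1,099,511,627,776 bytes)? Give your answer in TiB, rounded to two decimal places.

16 TB × 1,000,000,000,000 bytes/TB = 16,000,000,000,000 bytes
1 TiB = 2^40 bytes = 1,099,511,627,776 bytes
16,000,000,000,000 / 1,099,511,627,776 = 14.55 TiB

14.55 TiB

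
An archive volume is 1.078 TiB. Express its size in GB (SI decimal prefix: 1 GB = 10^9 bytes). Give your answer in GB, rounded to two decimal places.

1.078 TiB × 1,099,511,627,776 bytes/TiB = 1,185,273,534,742.528 bytes
1 GB = 1,000,000,000 bytes
1,185,273,534,742.528 / 1,000,000,000 = 1,185.27 GB

1,185.27 GB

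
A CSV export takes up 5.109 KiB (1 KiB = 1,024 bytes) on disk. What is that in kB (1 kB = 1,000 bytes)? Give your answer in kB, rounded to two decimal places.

5.23 kB

5.109 KiB = 5.109 × 2^10 bytes = 5,231.616 bytes
1 kB = 10^3 bytes = 1,000 bytes
5,231.616 / 1,000 = 5.23 kB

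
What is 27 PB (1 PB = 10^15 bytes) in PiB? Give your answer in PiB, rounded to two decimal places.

23.98 PiB

27 PB = 27 × 10^15 bytes = 27,000,000,000,000,000 bytes
1 PiB = 2^50 bytes = 1,125,899,906,842,624 bytes
27,000,000,000,000,000 / 1,125,899,906,842,624 = 23.98 PiB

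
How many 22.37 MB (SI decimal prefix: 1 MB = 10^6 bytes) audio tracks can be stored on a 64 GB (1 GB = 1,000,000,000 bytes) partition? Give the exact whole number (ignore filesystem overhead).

2,860

Capacity: 64 GB = 64,000,000,000 bytes
Per item: 22.37 MB = 22,370,000 bytes
⌊64,000,000,000 / 22,370,000⌋ = 2,860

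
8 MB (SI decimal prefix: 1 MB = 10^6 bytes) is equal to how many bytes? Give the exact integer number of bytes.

8 × 1,000,000 = 8,000,000 bytes  (1 MB = 10^6 bytes)

8,000,000 bytes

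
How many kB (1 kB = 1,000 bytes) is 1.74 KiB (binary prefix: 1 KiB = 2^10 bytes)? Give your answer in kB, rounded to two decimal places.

1.74 KiB = 1.74 × 2^10 bytes = 1,781.76 bytes
1 kB = 10^3 bytes = 1,000 bytes
1,781.76 / 1,000 = 1.78 kB

1.78 kB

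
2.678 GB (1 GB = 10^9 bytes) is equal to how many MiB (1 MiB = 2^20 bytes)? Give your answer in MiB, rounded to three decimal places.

2,553.940 MiB

2.678 GB = 2.678 × 10^9 bytes = 2,678,000,000 bytes
1 MiB = 2^20 bytes = 1,048,576 bytes
2,678,000,000 / 1,048,576 = 2,553.940 MiB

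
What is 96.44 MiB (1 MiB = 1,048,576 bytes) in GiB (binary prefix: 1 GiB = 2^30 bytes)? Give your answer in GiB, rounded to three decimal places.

0.094 GiB

96.44 MiB × 1,048,576 bytes/MiB = 101,124,669.44 bytes
1 GiB = 1,073,741,824 bytes
101,124,669.44 / 1,073,741,824 = 0.094 GiB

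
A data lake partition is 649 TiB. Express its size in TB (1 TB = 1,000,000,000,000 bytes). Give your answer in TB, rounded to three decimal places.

713.583 TB

649 TiB = 649 × 2^40 bytes = 713,583,046,426,624 bytes
1 TB = 1,000,000,000,000 bytes
713,583,046,426,624 / 1,000,000,000,000 = 713.583 TB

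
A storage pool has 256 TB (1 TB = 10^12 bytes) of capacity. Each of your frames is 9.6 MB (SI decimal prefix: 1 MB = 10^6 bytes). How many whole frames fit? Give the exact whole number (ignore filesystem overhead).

Capacity: 256 TB = 256,000,000,000,000 bytes
Per item: 9.6 MB = 9,600,000 bytes
⌊256,000,000,000,000 / 9,600,000⌋ = 26,666,666

26,666,666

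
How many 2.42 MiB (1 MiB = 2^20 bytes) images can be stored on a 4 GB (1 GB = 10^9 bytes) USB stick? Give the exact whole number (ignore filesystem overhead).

Capacity: 4 GB = 4,000,000,000 bytes
Per item: 2.42 MiB = 2,537,553.92 bytes
⌊4,000,000,000 / 2,537,553.92⌋ = 1,576

1,576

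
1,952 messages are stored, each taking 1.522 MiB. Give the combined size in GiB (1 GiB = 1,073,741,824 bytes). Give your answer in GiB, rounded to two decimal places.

2.90 GiB

Total = 1,952 × 1.522 MiB = 2970.944 MiB
= 2970.944 × 1,048,576 bytes = 3,115,260,575.744 bytes
1 GiB = 1,073,741,824 bytes
3,115,260,575.744 / 1,073,741,824 = 2.90 GiB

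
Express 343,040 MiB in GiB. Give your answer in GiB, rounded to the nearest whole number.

335 GiB

343,040 MiB × 1,048,576 bytes/MiB = 359,703,511,040 bytes
1 GiB = 1,073,741,824 bytes
359,703,511,040 / 1,073,741,824 = 335 GiB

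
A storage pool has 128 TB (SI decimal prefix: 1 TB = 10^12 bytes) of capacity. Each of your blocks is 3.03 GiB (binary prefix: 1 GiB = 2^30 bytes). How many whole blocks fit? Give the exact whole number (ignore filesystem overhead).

Capacity: 128 TB = 128,000,000,000,000 bytes
Per item: 3.03 GiB = 3,253,437,726.72 bytes
⌊128,000,000,000,000 / 3,253,437,726.72⌋ = 39,342

39,342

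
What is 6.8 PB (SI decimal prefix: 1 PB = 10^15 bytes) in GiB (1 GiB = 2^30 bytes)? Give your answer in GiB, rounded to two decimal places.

6.8 PB × 1,000,000,000,000,000 bytes/PB = 6,800,000,000,000,000 bytes
1 GiB = 2^30 bytes = 1,073,741,824 bytes
6,800,000,000,000,000 / 1,073,741,824 = 6,332,993.51 GiB

6,332,993.51 GiB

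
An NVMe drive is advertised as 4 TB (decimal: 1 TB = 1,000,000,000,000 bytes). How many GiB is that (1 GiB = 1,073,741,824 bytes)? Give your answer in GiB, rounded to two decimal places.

4 TB = 4 × 10^12 bytes = 4,000,000,000,000 bytes
1 GiB = 2^30 bytes = 1,073,741,824 bytes
4,000,000,000,000 / 1,073,741,824 = 3,725.29 GiB

3,725.29 GiB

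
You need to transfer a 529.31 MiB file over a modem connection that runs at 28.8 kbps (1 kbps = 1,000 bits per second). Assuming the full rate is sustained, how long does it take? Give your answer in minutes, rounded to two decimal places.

2,569.55 minutes

529.31 MiB = 555,021,762.56 bytes = 4,440,174,100.48 bits
28.8 kbps = 28,800 bits/s
time = 4,440,174,100.48 / 28,800 = 154,172.712 s
154,172.712 s / 60 = 2,569.55 minutes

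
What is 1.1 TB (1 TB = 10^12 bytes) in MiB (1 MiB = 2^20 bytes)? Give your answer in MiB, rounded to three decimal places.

1,049,041.748 MiB

1.1 TB × 1,000,000,000,000 bytes/TB = 1,100,000,000,000 bytes
1 MiB = 2^20 bytes = 1,048,576 bytes
1,100,000,000,000 / 1,048,576 = 1,049,041.748 MiB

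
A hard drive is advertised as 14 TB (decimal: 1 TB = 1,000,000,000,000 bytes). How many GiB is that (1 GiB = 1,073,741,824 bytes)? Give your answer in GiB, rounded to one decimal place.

13,038.5 GiB

14 TB × 1,000,000,000,000 bytes/TB = 14,000,000,000,000 bytes
1 GiB = 1,073,741,824 bytes
14,000,000,000,000 / 1,073,741,824 = 13,038.5 GiB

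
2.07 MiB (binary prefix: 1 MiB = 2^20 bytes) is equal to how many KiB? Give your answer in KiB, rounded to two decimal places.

2,119.68 KiB

2.07 MiB = 2.07 × 2^20 bytes = 2,170,552.32 bytes
1 KiB = 1,024 bytes
2,170,552.32 / 1,024 = 2,119.68 KiB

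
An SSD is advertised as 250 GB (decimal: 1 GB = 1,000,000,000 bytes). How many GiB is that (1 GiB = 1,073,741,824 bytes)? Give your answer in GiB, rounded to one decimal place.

250 GB = 250 × 10^9 bytes = 250,000,000,000 bytes
1 GiB = 1,073,741,824 bytes
250,000,000,000 / 1,073,741,824 = 232.8 GiB

232.8 GiB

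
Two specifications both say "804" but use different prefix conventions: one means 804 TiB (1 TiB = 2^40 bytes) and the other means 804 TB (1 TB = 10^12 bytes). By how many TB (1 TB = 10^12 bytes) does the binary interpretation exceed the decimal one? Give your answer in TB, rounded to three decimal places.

80.007 TB

804 TiB = 804 × 1,099,511,627,776 = 884,007,348,731,904 bytes
804 TB = 804 × 1,000,000,000,000 = 804,000,000,000,000 bytes
difference = 80,007,348,731,904 bytes
80,007,348,731,904 / 1,000,000,000,000 = 80.007 TB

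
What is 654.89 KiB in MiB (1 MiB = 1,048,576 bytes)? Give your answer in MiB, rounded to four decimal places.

0.6395 MiB

654.89 KiB = 654.89 × 2^10 bytes = 670,607.36 bytes
1 MiB = 1,048,576 bytes
670,607.36 / 1,048,576 = 0.6395 MiB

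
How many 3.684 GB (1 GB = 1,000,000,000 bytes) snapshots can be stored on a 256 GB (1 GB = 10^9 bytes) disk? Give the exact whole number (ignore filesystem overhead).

69

Capacity: 256 GB = 256,000,000,000 bytes
Per item: 3.684 GB = 3,684,000,000 bytes
⌊256,000,000,000 / 3,684,000,000⌋ = 69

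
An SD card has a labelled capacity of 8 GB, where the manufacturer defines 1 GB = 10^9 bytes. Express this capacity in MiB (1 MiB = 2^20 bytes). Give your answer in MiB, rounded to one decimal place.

8 GB = 8 × 10^9 bytes = 8,000,000,000 bytes
1 MiB = 2^20 bytes = 1,048,576 bytes
8,000,000,000 / 1,048,576 = 7,629.4 MiB

7,629.4 MiB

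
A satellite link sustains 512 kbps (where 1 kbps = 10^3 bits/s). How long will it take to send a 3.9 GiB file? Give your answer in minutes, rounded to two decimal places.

3.9 GiB = 4,187,593,113.6 bytes = 33,500,744,908.8 bits
512 kbps = 512,000 bits/s
time = 33,500,744,908.8 / 512,000 = 65,431.142 s
65,431.142 s / 60 = 1,090.52 minutes

1,090.52 minutes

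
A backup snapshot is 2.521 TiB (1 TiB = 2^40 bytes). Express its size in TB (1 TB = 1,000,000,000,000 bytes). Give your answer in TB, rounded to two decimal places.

2.521 TiB = 2.521 × 2^40 bytes = 2,771,868,813,623.296 bytes
1 TB = 10^12 bytes = 1,000,000,000,000 bytes
2,771,868,813,623.296 / 1,000,000,000,000 = 2.77 TB

2.77 TB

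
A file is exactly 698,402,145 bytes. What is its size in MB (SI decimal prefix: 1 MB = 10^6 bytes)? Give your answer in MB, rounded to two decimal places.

698.40 MB

698,402,145 bytes given.
1 MB = 10^6 bytes = 1,000,000 bytes
698,402,145 / 1,000,000 = 698.40 MB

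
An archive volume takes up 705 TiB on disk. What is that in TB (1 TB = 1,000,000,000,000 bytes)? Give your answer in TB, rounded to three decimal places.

705 TiB × 1,099,511,627,776 bytes/TiB = 775,155,697,582,080 bytes
1 TB = 10^12 bytes = 1,000,000,000,000 bytes
775,155,697,582,080 / 1,000,000,000,000 = 775.156 TB

775.156 TB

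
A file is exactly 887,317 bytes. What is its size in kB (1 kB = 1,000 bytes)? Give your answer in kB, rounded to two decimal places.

887.32 kB

887,317 bytes given.
1 kB = 1,000 bytes
887,317 / 1,000 = 887.32 kB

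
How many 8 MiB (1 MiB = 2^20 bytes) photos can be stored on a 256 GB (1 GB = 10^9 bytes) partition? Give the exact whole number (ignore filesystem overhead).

Capacity: 256 GB = 256,000,000,000 bytes
Per item: 8 MiB = 8,388,608 bytes
⌊256,000,000,000 / 8,388,608⌋ = 30,517

30,517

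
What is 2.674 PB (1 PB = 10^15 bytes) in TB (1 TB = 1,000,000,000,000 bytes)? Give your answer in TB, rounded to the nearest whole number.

2,674 TB

2.674 PB × 1,000,000,000,000,000 bytes/PB = 2,674,000,000,000,000 bytes
1 TB = 1,000,000,000,000 bytes
2,674,000,000,000,000 / 1,000,000,000,000 = 2,674 TB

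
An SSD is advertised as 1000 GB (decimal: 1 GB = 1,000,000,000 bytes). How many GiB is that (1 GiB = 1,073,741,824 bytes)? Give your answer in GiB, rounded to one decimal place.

1000 GB = 1000 × 10^9 bytes = 1,000,000,000,000 bytes
1 GiB = 2^30 bytes = 1,073,741,824 bytes
1,000,000,000,000 / 1,073,741,824 = 931.3 GiB

931.3 GiB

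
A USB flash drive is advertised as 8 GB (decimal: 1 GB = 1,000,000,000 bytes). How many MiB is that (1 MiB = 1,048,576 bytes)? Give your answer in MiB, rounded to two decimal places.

7,629.39 MiB

8 GB = 8 × 10^9 bytes = 8,000,000,000 bytes
1 MiB = 1,048,576 bytes
8,000,000,000 / 1,048,576 = 7,629.39 MiB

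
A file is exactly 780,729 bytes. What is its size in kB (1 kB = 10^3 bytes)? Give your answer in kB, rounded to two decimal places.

780.73 kB

780,729 bytes given.
1 kB = 1,000 bytes
780,729 / 1,000 = 780.73 kB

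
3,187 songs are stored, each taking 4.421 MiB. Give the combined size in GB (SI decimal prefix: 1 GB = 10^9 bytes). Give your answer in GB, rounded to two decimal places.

14.77 GB

Total = 3,187 × 4.421 MiB = 14089.727 MiB
= 14089.727 × 1,048,576 bytes = 14,774,149,578.752 bytes
1 GB = 1,000,000,000 bytes
14,774,149,578.752 / 1,000,000,000 = 14.77 GB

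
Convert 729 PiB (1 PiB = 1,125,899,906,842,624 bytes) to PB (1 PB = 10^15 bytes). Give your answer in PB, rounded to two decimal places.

729 PiB = 729 × 2^50 bytes = 820,781,032,088,272,896 bytes
1 PB = 10^15 bytes = 1,000,000,000,000,000 bytes
820,781,032,088,272,896 / 1,000,000,000,000,000 = 820.78 PB

820.78 PB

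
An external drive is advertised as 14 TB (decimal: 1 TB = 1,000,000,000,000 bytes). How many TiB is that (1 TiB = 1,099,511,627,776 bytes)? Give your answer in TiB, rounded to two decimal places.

12.73 TiB

14 TB = 14 × 10^12 bytes = 14,000,000,000,000 bytes
1 TiB = 1,099,511,627,776 bytes
14,000,000,000,000 / 1,099,511,627,776 = 12.73 TiB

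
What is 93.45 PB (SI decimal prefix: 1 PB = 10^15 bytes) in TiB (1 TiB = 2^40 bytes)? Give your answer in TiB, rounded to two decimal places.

93.45 PB × 1,000,000,000,000,000 bytes/PB = 93,450,000,000,000,000 bytes
1 TiB = 1,099,511,627,776 bytes
93,450,000,000,000,000 / 1,099,511,627,776 = 84,992.28 TiB

84,992.28 TiB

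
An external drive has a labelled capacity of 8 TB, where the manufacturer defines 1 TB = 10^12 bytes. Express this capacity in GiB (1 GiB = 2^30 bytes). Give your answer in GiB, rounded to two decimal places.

8 TB = 8 × 10^12 bytes = 8,000,000,000,000 bytes
1 GiB = 1,073,741,824 bytes
8,000,000,000,000 / 1,073,741,824 = 7,450.58 GiB

7,450.58 GiB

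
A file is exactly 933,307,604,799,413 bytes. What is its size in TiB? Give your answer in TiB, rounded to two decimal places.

933,307,604,799,413 bytes given.
1 TiB = 1,099,511,627,776 bytes
933,307,604,799,413 / 1,099,511,627,776 = 848.84 TiB

848.84 TiB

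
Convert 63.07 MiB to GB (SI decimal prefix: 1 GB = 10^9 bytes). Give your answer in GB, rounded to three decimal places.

0.066 GB

63.07 MiB = 63.07 × 2^20 bytes = 66,133,688.32 bytes
1 GB = 10^9 bytes = 1,000,000,000 bytes
66,133,688.32 / 1,000,000,000 = 0.066 GB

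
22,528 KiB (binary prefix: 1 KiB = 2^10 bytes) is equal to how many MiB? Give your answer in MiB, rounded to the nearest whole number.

22,528 KiB = 22,528 × 2^10 bytes = 23,068,672 bytes
1 MiB = 1,048,576 bytes
23,068,672 / 1,048,576 = 22 MiB

22 MiB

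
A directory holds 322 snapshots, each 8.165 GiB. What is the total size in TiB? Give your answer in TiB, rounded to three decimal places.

2.568 TiB

Total = 322 × 8.165 GiB = 2629.13 GiB
= 2629.13 × 1,073,741,824 bytes = 2,823,006,841,733.12 bytes
1 TiB = 1,099,511,627,776 bytes
2,823,006,841,733.12 / 1,099,511,627,776 = 2.568 TiB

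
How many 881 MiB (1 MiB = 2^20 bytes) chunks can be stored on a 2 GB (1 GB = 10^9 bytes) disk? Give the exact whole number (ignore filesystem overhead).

Capacity: 2 GB = 2,000,000,000 bytes
Per item: 881 MiB = 923,795,456 bytes
⌊2,000,000,000 / 923,795,456⌋ = 2

2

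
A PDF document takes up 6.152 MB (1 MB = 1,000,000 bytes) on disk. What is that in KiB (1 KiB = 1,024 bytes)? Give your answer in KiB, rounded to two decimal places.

6.152 MB × 1,000,000 bytes/MB = 6,152,000 bytes
1 KiB = 1,024 bytes
6,152,000 / 1,024 = 6,007.81 KiB

6,007.81 KiB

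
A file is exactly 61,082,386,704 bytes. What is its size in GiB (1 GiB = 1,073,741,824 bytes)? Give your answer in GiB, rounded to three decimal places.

56.887 GiB

61,082,386,704 bytes given.
1 GiB = 1,073,741,824 bytes
61,082,386,704 / 1,073,741,824 = 56.887 GiB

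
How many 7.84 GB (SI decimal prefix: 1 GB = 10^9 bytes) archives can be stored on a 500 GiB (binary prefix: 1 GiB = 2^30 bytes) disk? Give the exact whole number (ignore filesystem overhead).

68

Capacity: 500 GiB = 536,870,912,000 bytes
Per item: 7.84 GB = 7,840,000,000 bytes
⌊536,870,912,000 / 7,840,000,000⌋ = 68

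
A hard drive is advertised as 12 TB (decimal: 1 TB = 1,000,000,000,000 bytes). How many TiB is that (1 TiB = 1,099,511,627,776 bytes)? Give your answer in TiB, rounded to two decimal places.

12 TB = 12 × 10^12 bytes = 12,000,000,000,000 bytes
1 TiB = 1,099,511,627,776 bytes
12,000,000,000,000 / 1,099,511,627,776 = 10.91 TiB

10.91 TiB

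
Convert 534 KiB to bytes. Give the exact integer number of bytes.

546,816 bytes

534 × 1,024 = 546,816 bytes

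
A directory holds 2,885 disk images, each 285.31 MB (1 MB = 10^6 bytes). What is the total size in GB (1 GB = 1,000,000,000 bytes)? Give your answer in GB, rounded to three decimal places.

Total = 2,885 × 285.31 MB = 823119.35 MB
= 823119.35 × 1,000,000 bytes = 823,119,350,000 bytes
1 GB = 1,000,000,000 bytes
823,119,350,000 / 1,000,000,000 = 823.119 GB

823.119 GB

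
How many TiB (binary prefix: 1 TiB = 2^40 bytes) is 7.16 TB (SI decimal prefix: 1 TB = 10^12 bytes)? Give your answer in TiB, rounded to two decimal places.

6.51 TiB

7.16 TB = 7.16 × 10^12 bytes = 7,160,000,000,000 bytes
1 TiB = 1,099,511,627,776 bytes
7,160,000,000,000 / 1,099,511,627,776 = 6.51 TiB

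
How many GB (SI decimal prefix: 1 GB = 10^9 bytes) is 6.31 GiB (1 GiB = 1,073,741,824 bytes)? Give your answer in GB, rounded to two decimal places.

6.31 GiB × 1,073,741,824 bytes/GiB = 6,775,310,909.44 bytes
1 GB = 10^9 bytes = 1,000,000,000 bytes
6,775,310,909.44 / 1,000,000,000 = 6.78 GB

6.78 GB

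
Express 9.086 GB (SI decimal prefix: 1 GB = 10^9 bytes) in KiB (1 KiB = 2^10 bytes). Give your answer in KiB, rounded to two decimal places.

9.086 GB = 9.086 × 10^9 bytes = 9,086,000,000 bytes
1 KiB = 2^10 bytes = 1,024 bytes
9,086,000,000 / 1,024 = 8,873,046.88 KiB

8,873,046.88 KiB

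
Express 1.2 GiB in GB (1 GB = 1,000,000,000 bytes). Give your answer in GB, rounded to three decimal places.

1.288 GB

1.2 GiB = 1.2 × 2^30 bytes = 1,288,490,188.8 bytes
1 GB = 1,000,000,000 bytes
1,288,490,188.8 / 1,000,000,000 = 1.288 GB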